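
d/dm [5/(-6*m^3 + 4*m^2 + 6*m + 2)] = 5*(9*m^2 - 4*m - 3)/(2*(-3*m^3 + 2*m^2 + 3*m + 1)^2)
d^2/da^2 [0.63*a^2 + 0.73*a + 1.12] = 1.26000000000000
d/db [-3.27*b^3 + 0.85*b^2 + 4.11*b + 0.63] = -9.81*b^2 + 1.7*b + 4.11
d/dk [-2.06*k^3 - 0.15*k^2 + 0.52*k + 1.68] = -6.18*k^2 - 0.3*k + 0.52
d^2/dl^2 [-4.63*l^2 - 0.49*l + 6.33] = -9.26000000000000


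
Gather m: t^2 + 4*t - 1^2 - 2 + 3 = t^2 + 4*t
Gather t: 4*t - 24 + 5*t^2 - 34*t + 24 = 5*t^2 - 30*t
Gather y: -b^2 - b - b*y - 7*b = -b^2 - b*y - 8*b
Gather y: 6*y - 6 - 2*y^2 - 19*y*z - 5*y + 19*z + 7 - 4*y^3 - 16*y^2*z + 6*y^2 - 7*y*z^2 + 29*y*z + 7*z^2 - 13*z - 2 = -4*y^3 + y^2*(4 - 16*z) + y*(-7*z^2 + 10*z + 1) + 7*z^2 + 6*z - 1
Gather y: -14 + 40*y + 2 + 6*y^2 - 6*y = 6*y^2 + 34*y - 12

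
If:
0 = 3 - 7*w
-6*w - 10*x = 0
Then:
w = 3/7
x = -9/35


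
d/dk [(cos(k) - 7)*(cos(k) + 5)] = 2*(1 - cos(k))*sin(k)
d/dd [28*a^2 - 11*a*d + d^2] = -11*a + 2*d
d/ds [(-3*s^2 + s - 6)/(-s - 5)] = (3*s^2 + 30*s - 11)/(s^2 + 10*s + 25)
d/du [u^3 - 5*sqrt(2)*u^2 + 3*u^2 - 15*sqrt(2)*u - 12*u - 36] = 3*u^2 - 10*sqrt(2)*u + 6*u - 15*sqrt(2) - 12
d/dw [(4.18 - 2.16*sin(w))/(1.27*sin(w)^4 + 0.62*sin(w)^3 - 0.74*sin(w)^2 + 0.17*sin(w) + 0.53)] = (8.2296*sin(w)^4 - 18.556*sin(w)^3 - 9.3732*sin(w)^2 + 6.1864*sin(w) - 1.8554)*cos(w)/(1.6129*sin(w)^8 + 1.5748*sin(w)^7 - 1.4952*sin(w)^6 - 0.4858*sin(w)^5 + 2.1046*sin(w)^4 + 0.4056*sin(w)^3 - 0.7555*sin(w)^2 + 0.1802*sin(w) + 0.2809)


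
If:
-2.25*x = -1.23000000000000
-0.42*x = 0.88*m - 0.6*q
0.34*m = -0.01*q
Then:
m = -0.01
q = 0.37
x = 0.55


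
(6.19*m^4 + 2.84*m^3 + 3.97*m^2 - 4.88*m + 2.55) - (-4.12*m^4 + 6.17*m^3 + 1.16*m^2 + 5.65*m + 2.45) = 10.31*m^4 - 3.33*m^3 + 2.81*m^2 - 10.53*m + 0.0999999999999996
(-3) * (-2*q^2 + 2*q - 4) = 6*q^2 - 6*q + 12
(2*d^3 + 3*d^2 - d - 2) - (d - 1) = 2*d^3 + 3*d^2 - 2*d - 1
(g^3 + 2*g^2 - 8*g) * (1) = g^3 + 2*g^2 - 8*g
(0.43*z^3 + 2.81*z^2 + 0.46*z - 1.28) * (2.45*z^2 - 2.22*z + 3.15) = 1.0535*z^5 + 5.9299*z^4 - 3.7567*z^3 + 4.6943*z^2 + 4.2906*z - 4.032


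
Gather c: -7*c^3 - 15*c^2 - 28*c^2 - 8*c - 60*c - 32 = -7*c^3 - 43*c^2 - 68*c - 32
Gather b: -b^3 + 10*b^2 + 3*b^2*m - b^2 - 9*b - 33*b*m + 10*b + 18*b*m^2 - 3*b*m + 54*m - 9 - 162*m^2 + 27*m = -b^3 + b^2*(3*m + 9) + b*(18*m^2 - 36*m + 1) - 162*m^2 + 81*m - 9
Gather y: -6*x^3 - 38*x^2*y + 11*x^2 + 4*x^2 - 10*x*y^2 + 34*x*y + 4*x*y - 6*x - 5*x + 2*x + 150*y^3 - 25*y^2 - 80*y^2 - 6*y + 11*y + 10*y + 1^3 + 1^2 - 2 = -6*x^3 + 15*x^2 - 9*x + 150*y^3 + y^2*(-10*x - 105) + y*(-38*x^2 + 38*x + 15)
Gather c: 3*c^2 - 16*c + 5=3*c^2 - 16*c + 5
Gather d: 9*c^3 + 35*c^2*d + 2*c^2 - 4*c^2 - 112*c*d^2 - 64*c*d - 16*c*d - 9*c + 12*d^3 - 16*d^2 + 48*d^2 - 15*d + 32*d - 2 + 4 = 9*c^3 - 2*c^2 - 9*c + 12*d^3 + d^2*(32 - 112*c) + d*(35*c^2 - 80*c + 17) + 2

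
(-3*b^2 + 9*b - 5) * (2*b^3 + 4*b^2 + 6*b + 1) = -6*b^5 + 6*b^4 + 8*b^3 + 31*b^2 - 21*b - 5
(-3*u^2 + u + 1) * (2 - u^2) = 3*u^4 - u^3 - 7*u^2 + 2*u + 2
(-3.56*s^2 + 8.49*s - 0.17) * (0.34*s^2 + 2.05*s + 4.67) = -1.2104*s^4 - 4.4114*s^3 + 0.721499999999999*s^2 + 39.2998*s - 0.7939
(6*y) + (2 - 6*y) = 2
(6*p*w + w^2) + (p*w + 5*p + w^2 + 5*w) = 7*p*w + 5*p + 2*w^2 + 5*w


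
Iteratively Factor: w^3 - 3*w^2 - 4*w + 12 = (w - 2)*(w^2 - w - 6) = (w - 2)*(w + 2)*(w - 3)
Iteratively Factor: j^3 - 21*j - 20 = (j + 1)*(j^2 - j - 20) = (j + 1)*(j + 4)*(j - 5)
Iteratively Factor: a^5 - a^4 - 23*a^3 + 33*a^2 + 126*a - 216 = (a - 2)*(a^4 + a^3 - 21*a^2 - 9*a + 108) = (a - 3)*(a - 2)*(a^3 + 4*a^2 - 9*a - 36) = (a - 3)*(a - 2)*(a + 4)*(a^2 - 9) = (a - 3)*(a - 2)*(a + 3)*(a + 4)*(a - 3)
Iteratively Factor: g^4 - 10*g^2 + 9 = (g + 1)*(g^3 - g^2 - 9*g + 9) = (g + 1)*(g + 3)*(g^2 - 4*g + 3) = (g - 1)*(g + 1)*(g + 3)*(g - 3)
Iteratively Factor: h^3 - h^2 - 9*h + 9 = (h - 3)*(h^2 + 2*h - 3) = (h - 3)*(h + 3)*(h - 1)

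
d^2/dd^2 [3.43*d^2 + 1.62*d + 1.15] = 6.86000000000000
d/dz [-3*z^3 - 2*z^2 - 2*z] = -9*z^2 - 4*z - 2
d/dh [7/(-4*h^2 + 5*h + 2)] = 7*(8*h - 5)/(-4*h^2 + 5*h + 2)^2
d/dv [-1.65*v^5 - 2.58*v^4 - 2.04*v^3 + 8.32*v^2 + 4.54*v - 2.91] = -8.25*v^4 - 10.32*v^3 - 6.12*v^2 + 16.64*v + 4.54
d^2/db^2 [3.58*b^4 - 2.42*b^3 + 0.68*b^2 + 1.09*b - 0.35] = 42.96*b^2 - 14.52*b + 1.36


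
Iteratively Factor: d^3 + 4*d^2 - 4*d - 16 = (d - 2)*(d^2 + 6*d + 8) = (d - 2)*(d + 4)*(d + 2)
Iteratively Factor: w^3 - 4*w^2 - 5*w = (w - 5)*(w^2 + w) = (w - 5)*(w + 1)*(w)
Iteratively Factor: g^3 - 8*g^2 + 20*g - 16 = (g - 2)*(g^2 - 6*g + 8) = (g - 4)*(g - 2)*(g - 2)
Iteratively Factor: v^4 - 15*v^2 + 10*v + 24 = (v - 3)*(v^3 + 3*v^2 - 6*v - 8) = (v - 3)*(v + 1)*(v^2 + 2*v - 8) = (v - 3)*(v - 2)*(v + 1)*(v + 4)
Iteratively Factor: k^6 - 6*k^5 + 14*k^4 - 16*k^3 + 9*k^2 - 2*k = (k - 1)*(k^5 - 5*k^4 + 9*k^3 - 7*k^2 + 2*k) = (k - 1)^2*(k^4 - 4*k^3 + 5*k^2 - 2*k) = (k - 1)^3*(k^3 - 3*k^2 + 2*k) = (k - 1)^4*(k^2 - 2*k) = (k - 2)*(k - 1)^4*(k)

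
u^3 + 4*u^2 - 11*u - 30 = (u - 3)*(u + 2)*(u + 5)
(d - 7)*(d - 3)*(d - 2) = d^3 - 12*d^2 + 41*d - 42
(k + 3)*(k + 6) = k^2 + 9*k + 18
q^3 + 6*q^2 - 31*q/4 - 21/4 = (q - 3/2)*(q + 1/2)*(q + 7)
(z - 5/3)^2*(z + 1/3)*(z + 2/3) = z^4 - 7*z^3/3 - z^2/3 + 55*z/27 + 50/81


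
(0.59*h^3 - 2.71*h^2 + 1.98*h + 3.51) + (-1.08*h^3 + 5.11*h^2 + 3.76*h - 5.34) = -0.49*h^3 + 2.4*h^2 + 5.74*h - 1.83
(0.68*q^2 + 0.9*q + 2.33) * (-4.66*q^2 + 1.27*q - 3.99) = -3.1688*q^4 - 3.3304*q^3 - 12.428*q^2 - 0.6319*q - 9.2967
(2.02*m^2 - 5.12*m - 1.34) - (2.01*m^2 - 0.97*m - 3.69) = 0.0100000000000002*m^2 - 4.15*m + 2.35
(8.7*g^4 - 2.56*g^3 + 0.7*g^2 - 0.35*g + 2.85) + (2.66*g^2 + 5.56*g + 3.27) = 8.7*g^4 - 2.56*g^3 + 3.36*g^2 + 5.21*g + 6.12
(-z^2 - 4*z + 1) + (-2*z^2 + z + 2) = -3*z^2 - 3*z + 3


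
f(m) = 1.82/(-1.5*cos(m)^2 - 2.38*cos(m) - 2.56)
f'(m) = 1.82*(-3.0*sin(m)*cos(m) - 2.38*sin(m))/(-1.5*cos(m)^2 - 2.38*cos(m) - 2.56)^2 = -(5.46*cos(m) + 4.3316)*sin(m)/(1.5*cos(m)^2 + 2.38*cos(m) + 2.56)^2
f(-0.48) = -0.31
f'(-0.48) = 0.12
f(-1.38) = -0.59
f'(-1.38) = 0.56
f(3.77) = -1.13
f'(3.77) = -0.02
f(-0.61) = -0.33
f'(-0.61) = 0.17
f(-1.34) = -0.57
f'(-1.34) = 0.54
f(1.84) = -0.90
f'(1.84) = -0.67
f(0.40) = -0.30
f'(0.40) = -0.10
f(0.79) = -0.37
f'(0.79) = -0.23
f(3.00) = -1.09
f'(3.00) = 0.05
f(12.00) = -0.32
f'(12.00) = 0.15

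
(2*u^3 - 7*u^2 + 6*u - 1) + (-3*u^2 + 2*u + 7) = 2*u^3 - 10*u^2 + 8*u + 6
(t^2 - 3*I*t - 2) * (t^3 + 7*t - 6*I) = t^5 - 3*I*t^4 + 5*t^3 - 27*I*t^2 - 32*t + 12*I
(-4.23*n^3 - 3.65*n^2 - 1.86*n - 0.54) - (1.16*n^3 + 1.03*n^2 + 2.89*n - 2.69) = -5.39*n^3 - 4.68*n^2 - 4.75*n + 2.15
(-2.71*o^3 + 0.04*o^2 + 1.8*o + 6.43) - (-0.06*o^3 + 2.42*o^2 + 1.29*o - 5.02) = -2.65*o^3 - 2.38*o^2 + 0.51*o + 11.45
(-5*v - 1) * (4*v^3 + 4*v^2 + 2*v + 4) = -20*v^4 - 24*v^3 - 14*v^2 - 22*v - 4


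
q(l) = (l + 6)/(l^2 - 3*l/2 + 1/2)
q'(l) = (3/2 - 2*l)*(l + 6)/(l^2 - 3*l/2 + 1/2)^2 + 1/(l^2 - 3*l/2 + 1/2)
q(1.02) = 675.00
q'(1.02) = -34951.92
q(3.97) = 0.97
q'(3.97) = -0.51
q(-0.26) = 5.99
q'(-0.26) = 13.69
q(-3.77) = 0.11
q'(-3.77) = 0.10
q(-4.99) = 0.03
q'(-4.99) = 0.04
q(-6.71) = -0.01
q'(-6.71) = 0.01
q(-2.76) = 0.26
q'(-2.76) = 0.23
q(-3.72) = 0.11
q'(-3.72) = 0.10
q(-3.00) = 0.21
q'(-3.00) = 0.19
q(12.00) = 0.14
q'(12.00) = -0.02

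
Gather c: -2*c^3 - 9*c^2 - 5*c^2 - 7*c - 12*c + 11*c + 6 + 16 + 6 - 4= -2*c^3 - 14*c^2 - 8*c + 24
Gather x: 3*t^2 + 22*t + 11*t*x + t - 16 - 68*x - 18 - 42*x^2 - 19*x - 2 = 3*t^2 + 23*t - 42*x^2 + x*(11*t - 87) - 36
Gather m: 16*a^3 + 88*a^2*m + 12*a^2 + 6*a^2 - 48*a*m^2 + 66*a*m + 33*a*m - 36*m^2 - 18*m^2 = 16*a^3 + 18*a^2 + m^2*(-48*a - 54) + m*(88*a^2 + 99*a)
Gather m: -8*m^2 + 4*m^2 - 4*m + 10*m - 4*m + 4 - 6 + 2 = -4*m^2 + 2*m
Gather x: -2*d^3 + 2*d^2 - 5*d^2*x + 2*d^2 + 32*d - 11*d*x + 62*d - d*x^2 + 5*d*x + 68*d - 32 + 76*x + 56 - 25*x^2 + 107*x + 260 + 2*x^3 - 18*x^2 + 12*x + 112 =-2*d^3 + 4*d^2 + 162*d + 2*x^3 + x^2*(-d - 43) + x*(-5*d^2 - 6*d + 195) + 396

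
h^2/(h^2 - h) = h/(h - 1)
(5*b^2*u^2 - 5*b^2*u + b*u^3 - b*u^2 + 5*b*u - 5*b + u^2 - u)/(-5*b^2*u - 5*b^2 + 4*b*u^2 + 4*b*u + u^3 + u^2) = (b*u^2 - b*u + u - 1)/(-b*u - b + u^2 + u)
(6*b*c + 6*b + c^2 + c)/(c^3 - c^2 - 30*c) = (6*b*c + 6*b + c^2 + c)/(c*(c^2 - c - 30))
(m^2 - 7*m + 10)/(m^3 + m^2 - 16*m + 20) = (m - 5)/(m^2 + 3*m - 10)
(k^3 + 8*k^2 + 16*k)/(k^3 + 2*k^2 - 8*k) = (k + 4)/(k - 2)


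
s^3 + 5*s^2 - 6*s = s*(s - 1)*(s + 6)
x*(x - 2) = x^2 - 2*x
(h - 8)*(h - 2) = h^2 - 10*h + 16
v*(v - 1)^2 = v^3 - 2*v^2 + v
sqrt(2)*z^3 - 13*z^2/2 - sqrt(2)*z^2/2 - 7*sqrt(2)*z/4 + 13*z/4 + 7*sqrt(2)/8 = (z - 1/2)*(z - 7*sqrt(2)/2)*(sqrt(2)*z + 1/2)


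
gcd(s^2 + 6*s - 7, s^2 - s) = s - 1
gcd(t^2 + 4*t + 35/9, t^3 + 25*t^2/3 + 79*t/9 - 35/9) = t + 5/3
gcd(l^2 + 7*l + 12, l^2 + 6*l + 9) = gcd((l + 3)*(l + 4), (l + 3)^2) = l + 3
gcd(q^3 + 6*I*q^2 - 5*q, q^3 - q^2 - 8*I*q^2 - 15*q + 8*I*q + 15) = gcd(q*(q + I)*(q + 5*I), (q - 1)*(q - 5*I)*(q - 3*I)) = 1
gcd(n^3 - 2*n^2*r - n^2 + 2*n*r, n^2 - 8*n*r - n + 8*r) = n - 1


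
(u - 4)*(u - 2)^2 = u^3 - 8*u^2 + 20*u - 16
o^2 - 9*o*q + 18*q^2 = (o - 6*q)*(o - 3*q)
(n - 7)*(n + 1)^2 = n^3 - 5*n^2 - 13*n - 7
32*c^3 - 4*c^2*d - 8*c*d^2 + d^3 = (-8*c + d)*(-2*c + d)*(2*c + d)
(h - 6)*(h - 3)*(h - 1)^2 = h^4 - 11*h^3 + 37*h^2 - 45*h + 18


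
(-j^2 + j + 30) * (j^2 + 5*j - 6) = -j^4 - 4*j^3 + 41*j^2 + 144*j - 180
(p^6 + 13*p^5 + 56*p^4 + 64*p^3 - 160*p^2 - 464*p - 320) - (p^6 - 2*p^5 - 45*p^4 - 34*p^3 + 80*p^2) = 15*p^5 + 101*p^4 + 98*p^3 - 240*p^2 - 464*p - 320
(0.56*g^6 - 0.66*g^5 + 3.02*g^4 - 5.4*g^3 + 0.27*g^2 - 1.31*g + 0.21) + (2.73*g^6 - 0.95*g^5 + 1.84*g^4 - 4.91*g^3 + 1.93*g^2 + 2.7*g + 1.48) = 3.29*g^6 - 1.61*g^5 + 4.86*g^4 - 10.31*g^3 + 2.2*g^2 + 1.39*g + 1.69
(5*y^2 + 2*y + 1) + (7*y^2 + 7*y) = 12*y^2 + 9*y + 1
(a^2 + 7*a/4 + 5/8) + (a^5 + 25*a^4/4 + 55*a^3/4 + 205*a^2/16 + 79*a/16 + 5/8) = a^5 + 25*a^4/4 + 55*a^3/4 + 221*a^2/16 + 107*a/16 + 5/4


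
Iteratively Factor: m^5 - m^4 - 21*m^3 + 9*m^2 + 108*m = (m)*(m^4 - m^3 - 21*m^2 + 9*m + 108) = m*(m - 3)*(m^3 + 2*m^2 - 15*m - 36) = m*(m - 3)*(m + 3)*(m^2 - m - 12) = m*(m - 3)*(m + 3)^2*(m - 4)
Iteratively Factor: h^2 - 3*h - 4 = (h + 1)*(h - 4)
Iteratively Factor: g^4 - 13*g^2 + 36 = (g + 2)*(g^3 - 2*g^2 - 9*g + 18) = (g + 2)*(g + 3)*(g^2 - 5*g + 6) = (g - 3)*(g + 2)*(g + 3)*(g - 2)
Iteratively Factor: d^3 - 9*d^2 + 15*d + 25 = (d - 5)*(d^2 - 4*d - 5) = (d - 5)^2*(d + 1)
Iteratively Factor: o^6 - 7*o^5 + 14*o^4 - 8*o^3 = (o)*(o^5 - 7*o^4 + 14*o^3 - 8*o^2) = o^2*(o^4 - 7*o^3 + 14*o^2 - 8*o) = o^3*(o^3 - 7*o^2 + 14*o - 8) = o^3*(o - 2)*(o^2 - 5*o + 4) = o^3*(o - 4)*(o - 2)*(o - 1)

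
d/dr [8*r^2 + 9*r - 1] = 16*r + 9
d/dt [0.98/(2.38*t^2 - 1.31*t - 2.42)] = (1.2838 - 4.6648*t)/(-2.38*t^2 + 1.31*t + 2.42)^2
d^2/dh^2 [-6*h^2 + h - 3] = -12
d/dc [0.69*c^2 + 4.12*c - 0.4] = 1.38*c + 4.12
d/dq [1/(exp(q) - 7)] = -exp(q)/(exp(q) - 7)^2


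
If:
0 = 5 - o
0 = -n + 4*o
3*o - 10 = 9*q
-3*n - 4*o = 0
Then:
No Solution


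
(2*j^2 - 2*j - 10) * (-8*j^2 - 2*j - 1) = -16*j^4 + 12*j^3 + 82*j^2 + 22*j + 10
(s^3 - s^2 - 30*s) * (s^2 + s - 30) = s^5 - 61*s^3 + 900*s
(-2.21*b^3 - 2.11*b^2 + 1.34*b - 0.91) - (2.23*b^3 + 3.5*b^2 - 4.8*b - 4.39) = -4.44*b^3 - 5.61*b^2 + 6.14*b + 3.48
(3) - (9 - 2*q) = 2*q - 6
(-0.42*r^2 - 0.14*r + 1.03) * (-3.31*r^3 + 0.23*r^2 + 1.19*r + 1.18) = 1.3902*r^5 + 0.3668*r^4 - 3.9413*r^3 - 0.4253*r^2 + 1.0605*r + 1.2154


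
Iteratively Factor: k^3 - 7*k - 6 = (k - 3)*(k^2 + 3*k + 2) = (k - 3)*(k + 1)*(k + 2)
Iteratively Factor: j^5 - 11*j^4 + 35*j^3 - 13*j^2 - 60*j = (j)*(j^4 - 11*j^3 + 35*j^2 - 13*j - 60) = j*(j - 5)*(j^3 - 6*j^2 + 5*j + 12) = j*(j - 5)*(j - 3)*(j^2 - 3*j - 4) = j*(j - 5)*(j - 3)*(j + 1)*(j - 4)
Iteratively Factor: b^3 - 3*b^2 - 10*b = (b - 5)*(b^2 + 2*b) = (b - 5)*(b + 2)*(b)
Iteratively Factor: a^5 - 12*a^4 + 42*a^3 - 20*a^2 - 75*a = (a - 5)*(a^4 - 7*a^3 + 7*a^2 + 15*a) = a*(a - 5)*(a^3 - 7*a^2 + 7*a + 15) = a*(a - 5)*(a - 3)*(a^2 - 4*a - 5) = a*(a - 5)^2*(a - 3)*(a + 1)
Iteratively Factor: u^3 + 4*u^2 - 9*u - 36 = (u - 3)*(u^2 + 7*u + 12) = (u - 3)*(u + 4)*(u + 3)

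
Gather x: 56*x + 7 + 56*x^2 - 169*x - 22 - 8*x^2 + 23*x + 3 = 48*x^2 - 90*x - 12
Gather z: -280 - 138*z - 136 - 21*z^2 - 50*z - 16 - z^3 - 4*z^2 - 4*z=-z^3 - 25*z^2 - 192*z - 432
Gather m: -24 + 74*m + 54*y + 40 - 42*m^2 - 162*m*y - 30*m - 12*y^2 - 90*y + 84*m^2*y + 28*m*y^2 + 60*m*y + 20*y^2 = m^2*(84*y - 42) + m*(28*y^2 - 102*y + 44) + 8*y^2 - 36*y + 16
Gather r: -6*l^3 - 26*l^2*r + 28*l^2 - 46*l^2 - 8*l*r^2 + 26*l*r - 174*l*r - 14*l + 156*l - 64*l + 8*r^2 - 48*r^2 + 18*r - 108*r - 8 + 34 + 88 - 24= -6*l^3 - 18*l^2 + 78*l + r^2*(-8*l - 40) + r*(-26*l^2 - 148*l - 90) + 90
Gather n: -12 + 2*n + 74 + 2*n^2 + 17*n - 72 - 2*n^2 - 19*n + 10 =0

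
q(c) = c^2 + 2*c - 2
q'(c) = 2*c + 2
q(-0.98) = -3.00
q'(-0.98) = 0.04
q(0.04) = -1.92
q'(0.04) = 2.08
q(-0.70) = -2.91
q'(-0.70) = 0.60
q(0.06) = -1.88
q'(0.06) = 2.12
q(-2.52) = -0.69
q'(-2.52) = -3.04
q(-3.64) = 3.97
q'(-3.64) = -5.28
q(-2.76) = 0.10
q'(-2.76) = -3.52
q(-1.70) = -2.51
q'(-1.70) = -1.40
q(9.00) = 97.00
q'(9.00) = 20.00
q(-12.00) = 118.00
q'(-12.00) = -22.00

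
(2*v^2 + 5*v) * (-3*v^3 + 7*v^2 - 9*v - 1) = -6*v^5 - v^4 + 17*v^3 - 47*v^2 - 5*v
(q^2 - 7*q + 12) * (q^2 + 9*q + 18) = q^4 + 2*q^3 - 33*q^2 - 18*q + 216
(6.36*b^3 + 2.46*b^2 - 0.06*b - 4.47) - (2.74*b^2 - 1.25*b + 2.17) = 6.36*b^3 - 0.28*b^2 + 1.19*b - 6.64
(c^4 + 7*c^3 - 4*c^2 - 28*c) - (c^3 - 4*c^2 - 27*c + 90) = c^4 + 6*c^3 - c - 90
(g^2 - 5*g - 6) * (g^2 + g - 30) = g^4 - 4*g^3 - 41*g^2 + 144*g + 180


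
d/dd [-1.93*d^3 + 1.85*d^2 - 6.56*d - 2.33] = -5.79*d^2 + 3.7*d - 6.56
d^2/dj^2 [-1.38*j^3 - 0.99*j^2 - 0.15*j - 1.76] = -8.28*j - 1.98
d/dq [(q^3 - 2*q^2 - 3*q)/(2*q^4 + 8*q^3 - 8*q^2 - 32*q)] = (-q^4 + 4*q^3 + 13*q^2 - 8*q + 20)/(2*(q^6 + 8*q^5 + 8*q^4 - 64*q^3 - 112*q^2 + 128*q + 256))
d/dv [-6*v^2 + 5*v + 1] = 5 - 12*v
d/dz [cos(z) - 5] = -sin(z)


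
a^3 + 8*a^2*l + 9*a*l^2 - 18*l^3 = (a - l)*(a + 3*l)*(a + 6*l)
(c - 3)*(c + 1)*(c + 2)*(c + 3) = c^4 + 3*c^3 - 7*c^2 - 27*c - 18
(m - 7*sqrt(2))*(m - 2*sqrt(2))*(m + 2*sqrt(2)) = m^3 - 7*sqrt(2)*m^2 - 8*m + 56*sqrt(2)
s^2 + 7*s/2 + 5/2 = (s + 1)*(s + 5/2)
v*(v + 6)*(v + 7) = v^3 + 13*v^2 + 42*v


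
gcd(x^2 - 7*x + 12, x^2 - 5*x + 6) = x - 3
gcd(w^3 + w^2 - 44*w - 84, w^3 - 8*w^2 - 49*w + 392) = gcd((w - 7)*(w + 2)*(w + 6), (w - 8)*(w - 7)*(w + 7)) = w - 7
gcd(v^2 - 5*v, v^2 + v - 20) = 1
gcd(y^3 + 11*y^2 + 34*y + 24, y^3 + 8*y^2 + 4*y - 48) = y^2 + 10*y + 24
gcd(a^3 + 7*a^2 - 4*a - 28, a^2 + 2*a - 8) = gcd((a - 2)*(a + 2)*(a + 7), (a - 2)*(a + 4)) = a - 2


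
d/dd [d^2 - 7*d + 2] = 2*d - 7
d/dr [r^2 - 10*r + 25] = 2*r - 10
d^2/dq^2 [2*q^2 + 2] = 4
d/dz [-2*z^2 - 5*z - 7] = -4*z - 5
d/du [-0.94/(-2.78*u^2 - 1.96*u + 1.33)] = (-5.2264*u - 1.8424)/(2.78*u^2 + 1.96*u - 1.33)^2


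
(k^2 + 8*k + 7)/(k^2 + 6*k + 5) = (k + 7)/(k + 5)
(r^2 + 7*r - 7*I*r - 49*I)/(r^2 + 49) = (r + 7)/(r + 7*I)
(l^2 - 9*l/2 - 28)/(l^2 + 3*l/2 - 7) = (l - 8)/(l - 2)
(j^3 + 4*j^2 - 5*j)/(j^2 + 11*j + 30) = j*(j - 1)/(j + 6)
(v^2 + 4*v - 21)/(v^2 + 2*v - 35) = (v - 3)/(v - 5)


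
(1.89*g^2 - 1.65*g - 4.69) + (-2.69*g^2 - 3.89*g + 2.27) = -0.8*g^2 - 5.54*g - 2.42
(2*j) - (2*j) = 0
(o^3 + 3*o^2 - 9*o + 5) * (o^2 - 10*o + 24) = o^5 - 7*o^4 - 15*o^3 + 167*o^2 - 266*o + 120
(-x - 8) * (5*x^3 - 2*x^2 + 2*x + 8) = -5*x^4 - 38*x^3 + 14*x^2 - 24*x - 64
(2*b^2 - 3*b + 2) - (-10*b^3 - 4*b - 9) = 10*b^3 + 2*b^2 + b + 11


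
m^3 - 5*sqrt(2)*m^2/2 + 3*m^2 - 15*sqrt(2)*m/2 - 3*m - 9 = (m + 3)*(m - 3*sqrt(2))*(m + sqrt(2)/2)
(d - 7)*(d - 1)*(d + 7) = d^3 - d^2 - 49*d + 49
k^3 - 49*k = k*(k - 7)*(k + 7)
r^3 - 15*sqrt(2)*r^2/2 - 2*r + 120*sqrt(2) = (r - 6*sqrt(2))*(r - 4*sqrt(2))*(r + 5*sqrt(2)/2)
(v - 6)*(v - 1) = v^2 - 7*v + 6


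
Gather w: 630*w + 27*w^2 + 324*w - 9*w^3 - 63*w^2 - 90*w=-9*w^3 - 36*w^2 + 864*w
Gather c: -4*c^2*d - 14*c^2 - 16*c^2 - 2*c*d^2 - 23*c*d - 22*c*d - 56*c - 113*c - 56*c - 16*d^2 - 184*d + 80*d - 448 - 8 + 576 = c^2*(-4*d - 30) + c*(-2*d^2 - 45*d - 225) - 16*d^2 - 104*d + 120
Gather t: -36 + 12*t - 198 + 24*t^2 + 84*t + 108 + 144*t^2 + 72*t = 168*t^2 + 168*t - 126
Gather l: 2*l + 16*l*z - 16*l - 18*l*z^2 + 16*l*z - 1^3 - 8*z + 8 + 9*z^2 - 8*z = l*(-18*z^2 + 32*z - 14) + 9*z^2 - 16*z + 7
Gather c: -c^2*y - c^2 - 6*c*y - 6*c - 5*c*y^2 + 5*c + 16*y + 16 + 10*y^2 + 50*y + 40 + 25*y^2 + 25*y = c^2*(-y - 1) + c*(-5*y^2 - 6*y - 1) + 35*y^2 + 91*y + 56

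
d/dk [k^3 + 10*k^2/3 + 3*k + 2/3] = 3*k^2 + 20*k/3 + 3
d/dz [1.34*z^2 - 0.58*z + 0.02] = 2.68*z - 0.58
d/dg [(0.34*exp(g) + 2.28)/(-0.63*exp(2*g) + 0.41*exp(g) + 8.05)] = (0.2142*exp(2*g) + 2.8728*exp(g) + 1.8022)*exp(g)/(0.3969*exp(4*g) - 0.5166*exp(3*g) - 9.9749*exp(2*g) + 6.601*exp(g) + 64.8025)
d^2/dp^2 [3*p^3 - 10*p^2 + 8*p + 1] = 18*p - 20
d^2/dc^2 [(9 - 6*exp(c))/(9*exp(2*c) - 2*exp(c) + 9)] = (-486*exp(4*c) + 2808*exp(3*c) + 2430*exp(2*c) - 2988*exp(c) - 324)*exp(c)/(729*exp(6*c) - 486*exp(5*c) + 2295*exp(4*c) - 980*exp(3*c) + 2295*exp(2*c) - 486*exp(c) + 729)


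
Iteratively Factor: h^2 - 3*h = (h - 3)*(h)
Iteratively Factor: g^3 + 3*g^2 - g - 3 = (g - 1)*(g^2 + 4*g + 3) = (g - 1)*(g + 3)*(g + 1)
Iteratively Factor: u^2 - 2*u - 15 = (u - 5)*(u + 3)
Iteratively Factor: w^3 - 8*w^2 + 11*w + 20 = (w - 5)*(w^2 - 3*w - 4) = (w - 5)*(w + 1)*(w - 4)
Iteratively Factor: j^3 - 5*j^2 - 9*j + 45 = (j + 3)*(j^2 - 8*j + 15) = (j - 3)*(j + 3)*(j - 5)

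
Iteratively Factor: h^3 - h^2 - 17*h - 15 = (h + 1)*(h^2 - 2*h - 15) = (h - 5)*(h + 1)*(h + 3)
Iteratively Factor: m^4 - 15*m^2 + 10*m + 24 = (m - 2)*(m^3 + 2*m^2 - 11*m - 12) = (m - 2)*(m + 4)*(m^2 - 2*m - 3) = (m - 3)*(m - 2)*(m + 4)*(m + 1)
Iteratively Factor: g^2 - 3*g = (g - 3)*(g)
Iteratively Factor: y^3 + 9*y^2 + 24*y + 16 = (y + 1)*(y^2 + 8*y + 16) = (y + 1)*(y + 4)*(y + 4)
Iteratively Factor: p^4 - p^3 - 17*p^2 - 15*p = (p + 1)*(p^3 - 2*p^2 - 15*p) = p*(p + 1)*(p^2 - 2*p - 15) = p*(p - 5)*(p + 1)*(p + 3)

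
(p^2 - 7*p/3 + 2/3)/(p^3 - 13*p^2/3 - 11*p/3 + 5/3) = (p - 2)/(p^2 - 4*p - 5)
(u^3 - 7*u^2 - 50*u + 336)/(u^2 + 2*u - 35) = (u^2 - 14*u + 48)/(u - 5)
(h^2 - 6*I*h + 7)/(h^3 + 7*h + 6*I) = (h - 7*I)/(h^2 - I*h + 6)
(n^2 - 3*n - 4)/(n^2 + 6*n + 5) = (n - 4)/(n + 5)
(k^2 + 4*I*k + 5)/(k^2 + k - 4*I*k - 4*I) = (k^2 + 4*I*k + 5)/(k^2 + k - 4*I*k - 4*I)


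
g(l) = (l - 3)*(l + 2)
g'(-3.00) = -7.00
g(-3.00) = 6.00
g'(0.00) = -1.00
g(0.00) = -6.00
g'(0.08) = -0.84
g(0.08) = -6.07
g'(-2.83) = -6.66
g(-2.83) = 4.84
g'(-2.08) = -5.16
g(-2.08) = 0.41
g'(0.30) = -0.40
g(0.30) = -6.21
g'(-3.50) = -8.00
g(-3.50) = 9.75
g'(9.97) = 18.94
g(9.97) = 83.43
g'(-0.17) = -1.34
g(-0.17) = -5.80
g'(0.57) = 0.14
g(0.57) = -6.25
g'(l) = 2*l - 1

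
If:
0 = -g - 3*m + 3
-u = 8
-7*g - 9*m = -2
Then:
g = -7/4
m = 19/12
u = -8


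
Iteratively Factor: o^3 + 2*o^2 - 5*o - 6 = (o + 3)*(o^2 - o - 2) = (o - 2)*(o + 3)*(o + 1)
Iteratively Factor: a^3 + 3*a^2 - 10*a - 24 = (a - 3)*(a^2 + 6*a + 8) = (a - 3)*(a + 4)*(a + 2)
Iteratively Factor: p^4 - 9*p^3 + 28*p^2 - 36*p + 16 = (p - 2)*(p^3 - 7*p^2 + 14*p - 8) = (p - 4)*(p - 2)*(p^2 - 3*p + 2) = (p - 4)*(p - 2)^2*(p - 1)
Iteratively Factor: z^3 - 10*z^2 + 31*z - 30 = (z - 3)*(z^2 - 7*z + 10) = (z - 5)*(z - 3)*(z - 2)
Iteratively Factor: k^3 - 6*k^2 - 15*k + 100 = (k + 4)*(k^2 - 10*k + 25) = (k - 5)*(k + 4)*(k - 5)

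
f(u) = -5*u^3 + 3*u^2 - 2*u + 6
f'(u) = -15*u^2 + 6*u - 2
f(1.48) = -6.60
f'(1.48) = -25.98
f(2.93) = -99.87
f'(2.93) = -113.19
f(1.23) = -1.23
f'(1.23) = -17.31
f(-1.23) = 22.30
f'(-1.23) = -32.07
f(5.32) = -672.58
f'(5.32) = -394.62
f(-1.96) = 59.09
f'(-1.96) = -71.38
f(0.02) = 5.96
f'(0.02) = -1.89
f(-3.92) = 361.12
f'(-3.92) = -256.02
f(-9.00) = 3912.00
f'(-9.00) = -1271.00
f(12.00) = -8226.00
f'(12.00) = -2090.00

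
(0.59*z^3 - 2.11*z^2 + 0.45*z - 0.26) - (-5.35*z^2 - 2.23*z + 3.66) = 0.59*z^3 + 3.24*z^2 + 2.68*z - 3.92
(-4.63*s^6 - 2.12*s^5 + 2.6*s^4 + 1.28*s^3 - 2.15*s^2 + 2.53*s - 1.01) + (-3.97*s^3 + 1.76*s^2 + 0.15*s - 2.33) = -4.63*s^6 - 2.12*s^5 + 2.6*s^4 - 2.69*s^3 - 0.39*s^2 + 2.68*s - 3.34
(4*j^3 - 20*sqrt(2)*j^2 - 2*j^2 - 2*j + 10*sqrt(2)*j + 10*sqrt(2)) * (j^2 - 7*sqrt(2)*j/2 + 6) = 4*j^5 - 34*sqrt(2)*j^4 - 2*j^4 + 17*sqrt(2)*j^3 + 162*j^3 - 103*sqrt(2)*j^2 - 82*j^2 - 82*j + 60*sqrt(2)*j + 60*sqrt(2)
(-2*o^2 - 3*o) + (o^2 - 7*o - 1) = -o^2 - 10*o - 1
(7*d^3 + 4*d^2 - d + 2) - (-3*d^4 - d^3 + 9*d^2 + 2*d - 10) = 3*d^4 + 8*d^3 - 5*d^2 - 3*d + 12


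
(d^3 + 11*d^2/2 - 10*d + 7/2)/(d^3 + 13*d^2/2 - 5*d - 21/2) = (2*d^2 - 3*d + 1)/(2*d^2 - d - 3)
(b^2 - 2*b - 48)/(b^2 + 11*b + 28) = (b^2 - 2*b - 48)/(b^2 + 11*b + 28)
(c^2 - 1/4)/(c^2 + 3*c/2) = (4*c^2 - 1)/(2*c*(2*c + 3))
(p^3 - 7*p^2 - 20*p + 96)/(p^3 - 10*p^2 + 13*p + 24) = (p + 4)/(p + 1)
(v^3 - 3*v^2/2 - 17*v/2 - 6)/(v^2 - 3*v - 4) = v + 3/2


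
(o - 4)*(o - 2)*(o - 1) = o^3 - 7*o^2 + 14*o - 8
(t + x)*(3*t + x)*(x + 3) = 3*t^2*x + 9*t^2 + 4*t*x^2 + 12*t*x + x^3 + 3*x^2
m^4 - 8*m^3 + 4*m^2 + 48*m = m*(m - 6)*(m - 4)*(m + 2)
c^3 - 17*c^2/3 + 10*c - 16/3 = (c - 8/3)*(c - 2)*(c - 1)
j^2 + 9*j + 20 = (j + 4)*(j + 5)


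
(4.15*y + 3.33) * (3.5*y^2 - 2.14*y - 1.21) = 14.525*y^3 + 2.774*y^2 - 12.1477*y - 4.0293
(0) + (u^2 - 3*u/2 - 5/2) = u^2 - 3*u/2 - 5/2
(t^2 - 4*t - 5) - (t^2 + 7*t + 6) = -11*t - 11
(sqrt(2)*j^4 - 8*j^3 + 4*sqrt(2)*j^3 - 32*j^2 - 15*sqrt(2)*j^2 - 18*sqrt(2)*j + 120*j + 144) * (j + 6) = sqrt(2)*j^5 - 8*j^4 + 10*sqrt(2)*j^4 - 80*j^3 + 9*sqrt(2)*j^3 - 108*sqrt(2)*j^2 - 72*j^2 - 108*sqrt(2)*j + 864*j + 864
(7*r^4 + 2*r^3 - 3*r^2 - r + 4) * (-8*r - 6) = -56*r^5 - 58*r^4 + 12*r^3 + 26*r^2 - 26*r - 24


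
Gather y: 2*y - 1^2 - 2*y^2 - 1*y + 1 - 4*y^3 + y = -4*y^3 - 2*y^2 + 2*y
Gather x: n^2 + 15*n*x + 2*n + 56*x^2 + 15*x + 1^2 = n^2 + 2*n + 56*x^2 + x*(15*n + 15) + 1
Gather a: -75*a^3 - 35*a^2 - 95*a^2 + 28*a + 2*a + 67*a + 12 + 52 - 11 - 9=-75*a^3 - 130*a^2 + 97*a + 44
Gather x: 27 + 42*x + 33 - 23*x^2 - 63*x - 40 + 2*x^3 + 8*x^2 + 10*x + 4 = 2*x^3 - 15*x^2 - 11*x + 24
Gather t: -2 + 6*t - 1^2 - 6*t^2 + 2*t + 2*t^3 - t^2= 2*t^3 - 7*t^2 + 8*t - 3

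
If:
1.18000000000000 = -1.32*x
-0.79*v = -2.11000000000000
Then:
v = 2.67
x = -0.89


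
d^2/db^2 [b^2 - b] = 2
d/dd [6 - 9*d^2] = -18*d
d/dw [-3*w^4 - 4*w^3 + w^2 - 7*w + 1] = -12*w^3 - 12*w^2 + 2*w - 7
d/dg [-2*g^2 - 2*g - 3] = -4*g - 2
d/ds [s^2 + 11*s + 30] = 2*s + 11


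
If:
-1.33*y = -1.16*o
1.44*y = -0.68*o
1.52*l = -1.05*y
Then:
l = 0.00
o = 0.00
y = 0.00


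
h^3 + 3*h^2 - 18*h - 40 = (h - 4)*(h + 2)*(h + 5)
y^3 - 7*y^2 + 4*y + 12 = (y - 6)*(y - 2)*(y + 1)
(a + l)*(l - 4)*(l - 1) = a*l^2 - 5*a*l + 4*a + l^3 - 5*l^2 + 4*l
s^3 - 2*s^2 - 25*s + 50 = (s - 5)*(s - 2)*(s + 5)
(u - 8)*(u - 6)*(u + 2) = u^3 - 12*u^2 + 20*u + 96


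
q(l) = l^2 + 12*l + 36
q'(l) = 2*l + 12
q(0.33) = 40.07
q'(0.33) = 12.66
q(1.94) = 63.04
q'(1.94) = 15.88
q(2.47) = 71.74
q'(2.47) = 16.94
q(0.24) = 38.94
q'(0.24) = 12.48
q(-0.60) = 29.16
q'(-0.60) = 10.80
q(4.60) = 112.36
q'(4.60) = 21.20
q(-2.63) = 11.36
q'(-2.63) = 6.74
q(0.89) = 47.47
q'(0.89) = 13.78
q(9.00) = 225.00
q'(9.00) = 30.00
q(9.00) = 225.00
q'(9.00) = 30.00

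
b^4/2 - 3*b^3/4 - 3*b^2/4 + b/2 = b*(b/2 + 1/2)*(b - 2)*(b - 1/2)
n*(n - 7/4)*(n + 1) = n^3 - 3*n^2/4 - 7*n/4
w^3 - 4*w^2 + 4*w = w*(w - 2)^2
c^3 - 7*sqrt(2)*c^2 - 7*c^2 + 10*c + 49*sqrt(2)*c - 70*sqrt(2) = (c - 5)*(c - 2)*(c - 7*sqrt(2))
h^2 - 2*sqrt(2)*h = h*(h - 2*sqrt(2))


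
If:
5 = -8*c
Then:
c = -5/8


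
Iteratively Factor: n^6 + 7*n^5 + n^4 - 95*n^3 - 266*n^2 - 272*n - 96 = (n + 3)*(n^5 + 4*n^4 - 11*n^3 - 62*n^2 - 80*n - 32) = (n + 2)*(n + 3)*(n^4 + 2*n^3 - 15*n^2 - 32*n - 16) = (n - 4)*(n + 2)*(n + 3)*(n^3 + 6*n^2 + 9*n + 4) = (n - 4)*(n + 1)*(n + 2)*(n + 3)*(n^2 + 5*n + 4) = (n - 4)*(n + 1)^2*(n + 2)*(n + 3)*(n + 4)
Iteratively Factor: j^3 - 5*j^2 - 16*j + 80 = (j - 4)*(j^2 - j - 20) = (j - 5)*(j - 4)*(j + 4)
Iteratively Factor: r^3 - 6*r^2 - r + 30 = (r + 2)*(r^2 - 8*r + 15) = (r - 5)*(r + 2)*(r - 3)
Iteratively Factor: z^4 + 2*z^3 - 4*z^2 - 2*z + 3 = (z + 3)*(z^3 - z^2 - z + 1) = (z + 1)*(z + 3)*(z^2 - 2*z + 1) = (z - 1)*(z + 1)*(z + 3)*(z - 1)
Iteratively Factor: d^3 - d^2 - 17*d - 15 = (d + 3)*(d^2 - 4*d - 5) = (d - 5)*(d + 3)*(d + 1)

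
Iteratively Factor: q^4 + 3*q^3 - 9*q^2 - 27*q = (q - 3)*(q^3 + 6*q^2 + 9*q) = q*(q - 3)*(q^2 + 6*q + 9) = q*(q - 3)*(q + 3)*(q + 3)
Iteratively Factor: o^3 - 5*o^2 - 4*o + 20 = (o + 2)*(o^2 - 7*o + 10) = (o - 5)*(o + 2)*(o - 2)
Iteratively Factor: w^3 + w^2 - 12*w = (w - 3)*(w^2 + 4*w) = w*(w - 3)*(w + 4)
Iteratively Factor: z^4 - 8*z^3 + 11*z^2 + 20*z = (z - 4)*(z^3 - 4*z^2 - 5*z) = (z - 5)*(z - 4)*(z^2 + z) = (z - 5)*(z - 4)*(z + 1)*(z)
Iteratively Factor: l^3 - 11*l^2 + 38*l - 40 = (l - 2)*(l^2 - 9*l + 20) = (l - 4)*(l - 2)*(l - 5)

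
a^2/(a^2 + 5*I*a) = a/(a + 5*I)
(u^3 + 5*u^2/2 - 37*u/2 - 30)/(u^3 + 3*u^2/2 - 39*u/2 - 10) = (2*u + 3)/(2*u + 1)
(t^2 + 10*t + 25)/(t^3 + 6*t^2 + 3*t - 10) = (t + 5)/(t^2 + t - 2)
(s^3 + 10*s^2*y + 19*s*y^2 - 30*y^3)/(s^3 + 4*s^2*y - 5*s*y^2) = (s + 6*y)/s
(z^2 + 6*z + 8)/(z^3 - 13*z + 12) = (z + 2)/(z^2 - 4*z + 3)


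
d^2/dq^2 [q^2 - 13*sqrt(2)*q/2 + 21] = 2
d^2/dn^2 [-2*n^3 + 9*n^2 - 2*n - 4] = 18 - 12*n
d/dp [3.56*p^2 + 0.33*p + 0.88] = 7.12*p + 0.33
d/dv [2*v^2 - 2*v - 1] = 4*v - 2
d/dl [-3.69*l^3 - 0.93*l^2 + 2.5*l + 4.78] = -11.07*l^2 - 1.86*l + 2.5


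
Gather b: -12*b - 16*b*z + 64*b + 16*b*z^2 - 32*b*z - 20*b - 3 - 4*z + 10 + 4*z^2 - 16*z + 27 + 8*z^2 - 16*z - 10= b*(16*z^2 - 48*z + 32) + 12*z^2 - 36*z + 24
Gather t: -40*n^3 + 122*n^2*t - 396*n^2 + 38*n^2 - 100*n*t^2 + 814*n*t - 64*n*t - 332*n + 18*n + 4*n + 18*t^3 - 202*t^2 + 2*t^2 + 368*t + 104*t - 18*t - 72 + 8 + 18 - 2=-40*n^3 - 358*n^2 - 310*n + 18*t^3 + t^2*(-100*n - 200) + t*(122*n^2 + 750*n + 454) - 48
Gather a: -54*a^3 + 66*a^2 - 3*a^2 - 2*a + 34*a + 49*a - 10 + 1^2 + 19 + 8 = -54*a^3 + 63*a^2 + 81*a + 18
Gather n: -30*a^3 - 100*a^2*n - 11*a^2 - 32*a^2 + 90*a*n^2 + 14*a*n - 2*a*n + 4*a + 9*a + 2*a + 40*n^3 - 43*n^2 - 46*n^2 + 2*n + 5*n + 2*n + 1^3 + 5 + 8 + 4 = -30*a^3 - 43*a^2 + 15*a + 40*n^3 + n^2*(90*a - 89) + n*(-100*a^2 + 12*a + 9) + 18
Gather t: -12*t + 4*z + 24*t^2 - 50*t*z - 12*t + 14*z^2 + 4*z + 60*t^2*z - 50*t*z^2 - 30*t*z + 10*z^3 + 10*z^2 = t^2*(60*z + 24) + t*(-50*z^2 - 80*z - 24) + 10*z^3 + 24*z^2 + 8*z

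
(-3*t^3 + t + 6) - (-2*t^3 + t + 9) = -t^3 - 3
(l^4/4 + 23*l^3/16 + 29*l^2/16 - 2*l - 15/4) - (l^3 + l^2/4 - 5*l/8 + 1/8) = l^4/4 + 7*l^3/16 + 25*l^2/16 - 11*l/8 - 31/8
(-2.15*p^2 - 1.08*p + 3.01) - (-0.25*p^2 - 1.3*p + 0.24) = -1.9*p^2 + 0.22*p + 2.77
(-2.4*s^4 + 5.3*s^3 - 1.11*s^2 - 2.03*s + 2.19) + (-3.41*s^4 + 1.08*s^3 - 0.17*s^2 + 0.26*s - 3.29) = -5.81*s^4 + 6.38*s^3 - 1.28*s^2 - 1.77*s - 1.1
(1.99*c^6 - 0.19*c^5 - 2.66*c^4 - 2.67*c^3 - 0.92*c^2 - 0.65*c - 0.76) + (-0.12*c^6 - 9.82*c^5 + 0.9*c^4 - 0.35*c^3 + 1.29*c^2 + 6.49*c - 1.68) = 1.87*c^6 - 10.01*c^5 - 1.76*c^4 - 3.02*c^3 + 0.37*c^2 + 5.84*c - 2.44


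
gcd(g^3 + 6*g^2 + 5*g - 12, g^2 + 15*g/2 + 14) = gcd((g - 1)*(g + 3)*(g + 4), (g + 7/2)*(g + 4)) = g + 4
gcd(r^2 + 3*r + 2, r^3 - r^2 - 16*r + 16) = 1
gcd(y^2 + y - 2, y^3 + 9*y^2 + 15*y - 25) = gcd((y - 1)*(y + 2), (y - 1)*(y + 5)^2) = y - 1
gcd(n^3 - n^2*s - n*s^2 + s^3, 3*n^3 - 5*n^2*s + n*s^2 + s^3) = n^2 - 2*n*s + s^2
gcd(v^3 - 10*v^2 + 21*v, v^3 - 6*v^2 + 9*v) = v^2 - 3*v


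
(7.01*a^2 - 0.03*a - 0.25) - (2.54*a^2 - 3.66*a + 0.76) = 4.47*a^2 + 3.63*a - 1.01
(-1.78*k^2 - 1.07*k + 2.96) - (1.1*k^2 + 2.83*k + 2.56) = -2.88*k^2 - 3.9*k + 0.4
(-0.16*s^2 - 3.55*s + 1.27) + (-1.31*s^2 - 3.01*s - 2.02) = -1.47*s^2 - 6.56*s - 0.75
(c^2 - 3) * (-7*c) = -7*c^3 + 21*c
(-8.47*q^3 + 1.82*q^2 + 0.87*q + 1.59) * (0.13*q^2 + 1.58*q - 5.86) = -1.1011*q^5 - 13.146*q^4 + 52.6229*q^3 - 9.0839*q^2 - 2.586*q - 9.3174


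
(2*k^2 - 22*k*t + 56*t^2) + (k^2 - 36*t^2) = 3*k^2 - 22*k*t + 20*t^2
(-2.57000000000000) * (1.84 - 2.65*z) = 6.8105*z - 4.7288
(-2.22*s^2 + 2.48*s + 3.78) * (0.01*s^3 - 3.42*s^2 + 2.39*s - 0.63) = -0.0222*s^5 + 7.6172*s^4 - 13.7496*s^3 - 5.6018*s^2 + 7.4718*s - 2.3814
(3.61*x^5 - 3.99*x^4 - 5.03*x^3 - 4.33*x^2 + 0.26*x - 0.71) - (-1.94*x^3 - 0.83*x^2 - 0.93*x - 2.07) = 3.61*x^5 - 3.99*x^4 - 3.09*x^3 - 3.5*x^2 + 1.19*x + 1.36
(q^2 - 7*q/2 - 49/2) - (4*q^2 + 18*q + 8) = -3*q^2 - 43*q/2 - 65/2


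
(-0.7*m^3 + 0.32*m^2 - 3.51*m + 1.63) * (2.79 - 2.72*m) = 1.904*m^4 - 2.8234*m^3 + 10.44*m^2 - 14.2265*m + 4.5477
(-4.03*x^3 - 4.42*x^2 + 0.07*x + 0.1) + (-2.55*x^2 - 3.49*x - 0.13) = -4.03*x^3 - 6.97*x^2 - 3.42*x - 0.03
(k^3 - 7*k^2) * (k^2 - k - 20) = k^5 - 8*k^4 - 13*k^3 + 140*k^2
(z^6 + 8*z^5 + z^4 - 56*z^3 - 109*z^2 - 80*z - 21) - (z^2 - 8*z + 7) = z^6 + 8*z^5 + z^4 - 56*z^3 - 110*z^2 - 72*z - 28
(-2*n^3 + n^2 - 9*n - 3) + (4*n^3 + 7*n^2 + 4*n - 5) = 2*n^3 + 8*n^2 - 5*n - 8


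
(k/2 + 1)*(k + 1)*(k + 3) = k^3/2 + 3*k^2 + 11*k/2 + 3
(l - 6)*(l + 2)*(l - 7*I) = l^3 - 4*l^2 - 7*I*l^2 - 12*l + 28*I*l + 84*I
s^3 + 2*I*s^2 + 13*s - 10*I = (s - 2*I)*(s - I)*(s + 5*I)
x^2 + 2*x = x*(x + 2)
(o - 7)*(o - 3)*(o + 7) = o^3 - 3*o^2 - 49*o + 147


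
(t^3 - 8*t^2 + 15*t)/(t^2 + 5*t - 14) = t*(t^2 - 8*t + 15)/(t^2 + 5*t - 14)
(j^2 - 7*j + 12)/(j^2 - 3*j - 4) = (j - 3)/(j + 1)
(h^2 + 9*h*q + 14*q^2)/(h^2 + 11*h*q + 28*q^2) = (h + 2*q)/(h + 4*q)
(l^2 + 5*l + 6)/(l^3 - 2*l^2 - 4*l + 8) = (l + 3)/(l^2 - 4*l + 4)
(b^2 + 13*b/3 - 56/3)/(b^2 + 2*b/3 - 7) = (3*b^2 + 13*b - 56)/(3*b^2 + 2*b - 21)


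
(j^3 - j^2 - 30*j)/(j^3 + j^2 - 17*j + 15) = j*(j - 6)/(j^2 - 4*j + 3)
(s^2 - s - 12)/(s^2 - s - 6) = (-s^2 + s + 12)/(-s^2 + s + 6)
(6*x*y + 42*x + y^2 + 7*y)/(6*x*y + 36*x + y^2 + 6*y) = (y + 7)/(y + 6)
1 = 1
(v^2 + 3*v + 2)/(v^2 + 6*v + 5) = (v + 2)/(v + 5)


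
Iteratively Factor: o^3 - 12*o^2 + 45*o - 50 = (o - 5)*(o^2 - 7*o + 10) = (o - 5)^2*(o - 2)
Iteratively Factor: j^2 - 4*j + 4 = (j - 2)*(j - 2)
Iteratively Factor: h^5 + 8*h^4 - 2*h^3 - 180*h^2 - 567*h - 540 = (h + 3)*(h^4 + 5*h^3 - 17*h^2 - 129*h - 180) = (h + 3)*(h + 4)*(h^3 + h^2 - 21*h - 45) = (h - 5)*(h + 3)*(h + 4)*(h^2 + 6*h + 9) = (h - 5)*(h + 3)^2*(h + 4)*(h + 3)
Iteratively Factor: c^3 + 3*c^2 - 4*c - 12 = (c - 2)*(c^2 + 5*c + 6) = (c - 2)*(c + 3)*(c + 2)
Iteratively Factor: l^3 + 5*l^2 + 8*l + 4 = (l + 2)*(l^2 + 3*l + 2) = (l + 1)*(l + 2)*(l + 2)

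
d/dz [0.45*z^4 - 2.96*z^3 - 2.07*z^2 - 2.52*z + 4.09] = 1.8*z^3 - 8.88*z^2 - 4.14*z - 2.52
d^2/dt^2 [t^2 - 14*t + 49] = 2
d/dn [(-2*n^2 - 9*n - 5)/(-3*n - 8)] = (6*n^2 + 32*n + 57)/(9*n^2 + 48*n + 64)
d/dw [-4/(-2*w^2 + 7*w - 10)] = 4*(7 - 4*w)/(2*w^2 - 7*w + 10)^2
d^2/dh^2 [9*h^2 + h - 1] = 18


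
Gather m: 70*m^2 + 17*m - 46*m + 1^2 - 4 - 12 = 70*m^2 - 29*m - 15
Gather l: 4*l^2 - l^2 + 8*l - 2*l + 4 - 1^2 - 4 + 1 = 3*l^2 + 6*l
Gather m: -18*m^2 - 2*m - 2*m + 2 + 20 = -18*m^2 - 4*m + 22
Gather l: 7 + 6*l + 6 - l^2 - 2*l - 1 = -l^2 + 4*l + 12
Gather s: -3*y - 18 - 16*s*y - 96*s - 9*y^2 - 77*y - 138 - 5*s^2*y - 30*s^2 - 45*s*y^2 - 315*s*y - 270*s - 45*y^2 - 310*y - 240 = s^2*(-5*y - 30) + s*(-45*y^2 - 331*y - 366) - 54*y^2 - 390*y - 396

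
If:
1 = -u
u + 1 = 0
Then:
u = -1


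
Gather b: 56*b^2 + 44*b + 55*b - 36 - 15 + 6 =56*b^2 + 99*b - 45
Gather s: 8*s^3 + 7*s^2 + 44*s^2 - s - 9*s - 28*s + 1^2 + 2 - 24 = 8*s^3 + 51*s^2 - 38*s - 21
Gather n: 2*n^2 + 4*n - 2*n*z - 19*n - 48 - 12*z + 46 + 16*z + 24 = 2*n^2 + n*(-2*z - 15) + 4*z + 22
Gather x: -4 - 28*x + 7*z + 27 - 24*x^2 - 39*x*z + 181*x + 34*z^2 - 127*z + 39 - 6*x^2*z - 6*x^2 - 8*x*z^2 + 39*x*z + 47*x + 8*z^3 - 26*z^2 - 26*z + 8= x^2*(-6*z - 30) + x*(200 - 8*z^2) + 8*z^3 + 8*z^2 - 146*z + 70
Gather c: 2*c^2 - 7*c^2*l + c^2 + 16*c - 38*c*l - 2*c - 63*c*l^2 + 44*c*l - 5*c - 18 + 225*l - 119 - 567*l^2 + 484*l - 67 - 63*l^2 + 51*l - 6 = c^2*(3 - 7*l) + c*(-63*l^2 + 6*l + 9) - 630*l^2 + 760*l - 210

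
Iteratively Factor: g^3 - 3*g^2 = (g)*(g^2 - 3*g) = g*(g - 3)*(g)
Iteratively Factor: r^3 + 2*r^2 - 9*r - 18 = (r + 2)*(r^2 - 9) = (r + 2)*(r + 3)*(r - 3)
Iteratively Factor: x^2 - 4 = (x - 2)*(x + 2)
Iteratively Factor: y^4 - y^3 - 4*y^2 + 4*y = (y - 2)*(y^3 + y^2 - 2*y) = y*(y - 2)*(y^2 + y - 2) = y*(y - 2)*(y + 2)*(y - 1)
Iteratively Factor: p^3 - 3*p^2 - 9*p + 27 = (p - 3)*(p^2 - 9) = (p - 3)^2*(p + 3)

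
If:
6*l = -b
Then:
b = -6*l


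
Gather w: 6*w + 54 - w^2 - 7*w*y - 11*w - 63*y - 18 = -w^2 + w*(-7*y - 5) - 63*y + 36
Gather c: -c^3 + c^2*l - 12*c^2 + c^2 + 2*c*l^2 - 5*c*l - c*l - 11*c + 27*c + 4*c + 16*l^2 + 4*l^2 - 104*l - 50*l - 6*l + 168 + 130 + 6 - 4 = -c^3 + c^2*(l - 11) + c*(2*l^2 - 6*l + 20) + 20*l^2 - 160*l + 300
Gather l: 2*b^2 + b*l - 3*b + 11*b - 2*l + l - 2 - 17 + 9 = 2*b^2 + 8*b + l*(b - 1) - 10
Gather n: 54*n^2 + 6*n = 54*n^2 + 6*n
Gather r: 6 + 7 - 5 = 8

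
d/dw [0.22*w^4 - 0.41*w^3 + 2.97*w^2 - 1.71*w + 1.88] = 0.88*w^3 - 1.23*w^2 + 5.94*w - 1.71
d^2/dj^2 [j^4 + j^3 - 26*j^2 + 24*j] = 12*j^2 + 6*j - 52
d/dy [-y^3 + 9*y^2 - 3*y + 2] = -3*y^2 + 18*y - 3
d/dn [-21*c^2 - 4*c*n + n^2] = -4*c + 2*n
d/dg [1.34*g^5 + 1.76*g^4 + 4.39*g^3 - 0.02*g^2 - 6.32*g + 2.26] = 6.7*g^4 + 7.04*g^3 + 13.17*g^2 - 0.04*g - 6.32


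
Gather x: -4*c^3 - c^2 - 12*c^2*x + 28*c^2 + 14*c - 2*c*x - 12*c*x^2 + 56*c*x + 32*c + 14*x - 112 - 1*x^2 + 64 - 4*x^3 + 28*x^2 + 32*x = -4*c^3 + 27*c^2 + 46*c - 4*x^3 + x^2*(27 - 12*c) + x*(-12*c^2 + 54*c + 46) - 48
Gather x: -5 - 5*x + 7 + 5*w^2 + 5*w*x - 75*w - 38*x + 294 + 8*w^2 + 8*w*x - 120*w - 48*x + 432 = 13*w^2 - 195*w + x*(13*w - 91) + 728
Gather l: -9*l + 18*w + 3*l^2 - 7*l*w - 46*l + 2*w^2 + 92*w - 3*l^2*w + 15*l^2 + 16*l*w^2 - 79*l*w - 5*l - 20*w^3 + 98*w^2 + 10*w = l^2*(18 - 3*w) + l*(16*w^2 - 86*w - 60) - 20*w^3 + 100*w^2 + 120*w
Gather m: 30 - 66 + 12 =-24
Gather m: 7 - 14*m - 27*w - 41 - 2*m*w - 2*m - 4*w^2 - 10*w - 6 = m*(-2*w - 16) - 4*w^2 - 37*w - 40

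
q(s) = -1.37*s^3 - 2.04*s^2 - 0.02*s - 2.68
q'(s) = -4.11*s^2 - 4.08*s - 0.02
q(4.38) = -157.02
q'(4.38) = -96.74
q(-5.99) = 218.69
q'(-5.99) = -123.05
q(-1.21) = -3.22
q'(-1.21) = -1.10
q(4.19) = -139.36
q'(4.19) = -89.27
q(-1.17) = -3.25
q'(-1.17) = -0.87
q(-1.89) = -0.68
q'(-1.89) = -6.99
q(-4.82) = 103.44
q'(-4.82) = -75.84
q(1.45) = -11.17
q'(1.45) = -14.58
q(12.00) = -2664.04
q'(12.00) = -640.82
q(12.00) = -2664.04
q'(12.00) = -640.82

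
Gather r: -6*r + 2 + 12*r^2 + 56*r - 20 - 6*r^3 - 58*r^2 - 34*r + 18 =-6*r^3 - 46*r^2 + 16*r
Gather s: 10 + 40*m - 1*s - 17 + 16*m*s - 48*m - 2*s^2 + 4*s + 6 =-8*m - 2*s^2 + s*(16*m + 3) - 1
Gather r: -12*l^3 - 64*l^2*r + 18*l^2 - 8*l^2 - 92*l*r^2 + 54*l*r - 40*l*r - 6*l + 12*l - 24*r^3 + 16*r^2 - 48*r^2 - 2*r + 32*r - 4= -12*l^3 + 10*l^2 + 6*l - 24*r^3 + r^2*(-92*l - 32) + r*(-64*l^2 + 14*l + 30) - 4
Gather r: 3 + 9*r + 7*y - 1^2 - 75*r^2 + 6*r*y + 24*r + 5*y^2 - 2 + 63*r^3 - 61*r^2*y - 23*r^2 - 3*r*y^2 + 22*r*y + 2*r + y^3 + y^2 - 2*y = 63*r^3 + r^2*(-61*y - 98) + r*(-3*y^2 + 28*y + 35) + y^3 + 6*y^2 + 5*y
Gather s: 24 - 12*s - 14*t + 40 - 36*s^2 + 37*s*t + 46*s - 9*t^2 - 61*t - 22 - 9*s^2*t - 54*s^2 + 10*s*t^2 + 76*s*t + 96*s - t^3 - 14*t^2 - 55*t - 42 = s^2*(-9*t - 90) + s*(10*t^2 + 113*t + 130) - t^3 - 23*t^2 - 130*t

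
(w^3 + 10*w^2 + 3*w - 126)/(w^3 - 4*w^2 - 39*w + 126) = (w + 7)/(w - 7)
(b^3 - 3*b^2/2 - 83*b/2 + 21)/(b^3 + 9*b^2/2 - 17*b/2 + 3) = (b - 7)/(b - 1)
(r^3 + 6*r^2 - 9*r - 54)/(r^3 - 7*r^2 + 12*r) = (r^2 + 9*r + 18)/(r*(r - 4))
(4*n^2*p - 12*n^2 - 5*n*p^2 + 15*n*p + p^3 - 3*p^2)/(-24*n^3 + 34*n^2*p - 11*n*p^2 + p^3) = (p - 3)/(-6*n + p)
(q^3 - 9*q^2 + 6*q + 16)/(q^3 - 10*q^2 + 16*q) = (q + 1)/q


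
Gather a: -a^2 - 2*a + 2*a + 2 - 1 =1 - a^2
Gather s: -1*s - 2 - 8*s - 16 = -9*s - 18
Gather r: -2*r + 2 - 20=-2*r - 18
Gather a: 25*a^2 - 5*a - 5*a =25*a^2 - 10*a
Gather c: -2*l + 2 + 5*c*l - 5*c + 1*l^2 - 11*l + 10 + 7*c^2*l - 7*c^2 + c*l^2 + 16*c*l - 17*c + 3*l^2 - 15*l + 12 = c^2*(7*l - 7) + c*(l^2 + 21*l - 22) + 4*l^2 - 28*l + 24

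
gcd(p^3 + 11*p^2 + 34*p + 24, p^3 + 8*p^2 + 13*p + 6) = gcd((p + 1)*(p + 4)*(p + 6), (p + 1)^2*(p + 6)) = p^2 + 7*p + 6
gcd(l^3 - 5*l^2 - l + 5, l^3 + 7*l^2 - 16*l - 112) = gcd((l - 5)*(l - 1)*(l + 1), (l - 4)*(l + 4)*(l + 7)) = 1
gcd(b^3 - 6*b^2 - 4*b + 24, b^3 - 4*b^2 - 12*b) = b^2 - 4*b - 12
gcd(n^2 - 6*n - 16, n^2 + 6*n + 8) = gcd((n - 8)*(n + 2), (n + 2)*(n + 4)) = n + 2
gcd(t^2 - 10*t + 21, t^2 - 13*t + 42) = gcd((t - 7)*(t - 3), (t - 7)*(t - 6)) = t - 7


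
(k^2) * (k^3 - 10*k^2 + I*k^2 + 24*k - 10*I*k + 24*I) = k^5 - 10*k^4 + I*k^4 + 24*k^3 - 10*I*k^3 + 24*I*k^2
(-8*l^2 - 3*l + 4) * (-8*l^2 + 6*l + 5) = 64*l^4 - 24*l^3 - 90*l^2 + 9*l + 20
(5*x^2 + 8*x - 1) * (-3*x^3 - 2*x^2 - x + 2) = -15*x^5 - 34*x^4 - 18*x^3 + 4*x^2 + 17*x - 2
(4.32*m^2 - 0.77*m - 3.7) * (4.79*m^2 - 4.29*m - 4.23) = 20.6928*m^4 - 22.2211*m^3 - 32.6933*m^2 + 19.1301*m + 15.651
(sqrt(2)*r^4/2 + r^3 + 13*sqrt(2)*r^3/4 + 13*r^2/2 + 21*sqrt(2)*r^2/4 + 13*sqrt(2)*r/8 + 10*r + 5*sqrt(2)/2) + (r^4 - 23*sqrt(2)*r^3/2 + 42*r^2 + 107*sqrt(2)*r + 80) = sqrt(2)*r^4/2 + r^4 - 33*sqrt(2)*r^3/4 + r^3 + 21*sqrt(2)*r^2/4 + 97*r^2/2 + 10*r + 869*sqrt(2)*r/8 + 5*sqrt(2)/2 + 80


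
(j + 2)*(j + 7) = j^2 + 9*j + 14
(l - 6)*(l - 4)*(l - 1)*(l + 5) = l^4 - 6*l^3 - 21*l^2 + 146*l - 120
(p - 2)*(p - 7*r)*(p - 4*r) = p^3 - 11*p^2*r - 2*p^2 + 28*p*r^2 + 22*p*r - 56*r^2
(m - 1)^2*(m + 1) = m^3 - m^2 - m + 1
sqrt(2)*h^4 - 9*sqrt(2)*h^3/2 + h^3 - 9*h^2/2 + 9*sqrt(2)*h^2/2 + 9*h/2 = h*(h - 3)*(h - 3/2)*(sqrt(2)*h + 1)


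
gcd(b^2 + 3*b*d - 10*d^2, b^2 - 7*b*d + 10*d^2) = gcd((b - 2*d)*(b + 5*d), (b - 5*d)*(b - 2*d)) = b - 2*d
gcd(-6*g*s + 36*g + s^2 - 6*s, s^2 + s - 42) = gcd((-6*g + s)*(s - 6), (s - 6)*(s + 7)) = s - 6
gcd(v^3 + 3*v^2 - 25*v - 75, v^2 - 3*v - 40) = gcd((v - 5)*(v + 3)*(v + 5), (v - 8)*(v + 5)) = v + 5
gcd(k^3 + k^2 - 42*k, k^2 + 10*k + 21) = k + 7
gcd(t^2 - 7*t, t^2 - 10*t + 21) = t - 7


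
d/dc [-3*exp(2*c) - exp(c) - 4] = (-6*exp(c) - 1)*exp(c)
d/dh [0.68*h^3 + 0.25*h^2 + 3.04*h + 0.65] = 2.04*h^2 + 0.5*h + 3.04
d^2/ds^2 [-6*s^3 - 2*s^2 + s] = -36*s - 4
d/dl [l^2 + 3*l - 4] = 2*l + 3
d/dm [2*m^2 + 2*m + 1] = 4*m + 2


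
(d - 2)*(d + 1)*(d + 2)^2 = d^4 + 3*d^3 - 2*d^2 - 12*d - 8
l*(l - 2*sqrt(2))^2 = l^3 - 4*sqrt(2)*l^2 + 8*l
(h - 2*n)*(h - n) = h^2 - 3*h*n + 2*n^2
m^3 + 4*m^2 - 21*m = m*(m - 3)*(m + 7)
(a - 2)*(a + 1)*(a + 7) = a^3 + 6*a^2 - 9*a - 14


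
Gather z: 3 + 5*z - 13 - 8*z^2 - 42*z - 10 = -8*z^2 - 37*z - 20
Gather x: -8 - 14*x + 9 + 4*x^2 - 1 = 4*x^2 - 14*x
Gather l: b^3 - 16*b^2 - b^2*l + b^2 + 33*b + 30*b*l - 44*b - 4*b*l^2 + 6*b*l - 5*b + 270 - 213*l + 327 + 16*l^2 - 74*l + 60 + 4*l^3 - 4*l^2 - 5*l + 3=b^3 - 15*b^2 - 16*b + 4*l^3 + l^2*(12 - 4*b) + l*(-b^2 + 36*b - 292) + 660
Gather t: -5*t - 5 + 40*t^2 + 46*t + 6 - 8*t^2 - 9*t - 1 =32*t^2 + 32*t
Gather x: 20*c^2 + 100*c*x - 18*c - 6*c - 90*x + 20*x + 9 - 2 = 20*c^2 - 24*c + x*(100*c - 70) + 7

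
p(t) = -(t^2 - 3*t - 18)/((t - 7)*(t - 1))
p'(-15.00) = 0.02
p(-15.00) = -0.72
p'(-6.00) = 0.08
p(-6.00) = -0.40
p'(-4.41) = 0.13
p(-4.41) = -0.24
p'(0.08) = 3.97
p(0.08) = 2.86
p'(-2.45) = 0.30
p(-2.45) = 0.14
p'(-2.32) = 0.32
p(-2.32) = 0.18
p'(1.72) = 6.49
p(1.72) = -5.31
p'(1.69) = 7.06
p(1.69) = -5.52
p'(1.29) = 39.69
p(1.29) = -12.20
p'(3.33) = 0.74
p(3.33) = -1.98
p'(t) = -(2*t - 3)/((t - 7)*(t - 1)) + (t^2 - 3*t - 18)/((t - 7)*(t - 1)^2) + (t^2 - 3*t - 18)/((t - 7)^2*(t - 1)) = 5*(t^2 - 10*t + 33)/(t^4 - 16*t^3 + 78*t^2 - 112*t + 49)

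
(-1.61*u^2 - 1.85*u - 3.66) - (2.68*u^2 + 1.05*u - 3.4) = -4.29*u^2 - 2.9*u - 0.26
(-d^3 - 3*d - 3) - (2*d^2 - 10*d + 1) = -d^3 - 2*d^2 + 7*d - 4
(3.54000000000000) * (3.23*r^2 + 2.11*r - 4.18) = 11.4342*r^2 + 7.4694*r - 14.7972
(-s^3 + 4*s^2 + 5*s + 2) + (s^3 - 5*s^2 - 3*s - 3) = -s^2 + 2*s - 1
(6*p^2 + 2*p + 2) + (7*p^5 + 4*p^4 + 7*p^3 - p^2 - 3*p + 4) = 7*p^5 + 4*p^4 + 7*p^3 + 5*p^2 - p + 6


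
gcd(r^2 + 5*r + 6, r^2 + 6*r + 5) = 1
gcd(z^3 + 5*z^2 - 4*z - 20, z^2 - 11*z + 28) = 1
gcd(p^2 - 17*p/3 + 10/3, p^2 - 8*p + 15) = p - 5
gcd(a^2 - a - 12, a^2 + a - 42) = 1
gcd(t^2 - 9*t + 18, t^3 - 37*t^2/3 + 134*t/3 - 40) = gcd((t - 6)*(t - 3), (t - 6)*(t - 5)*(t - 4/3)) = t - 6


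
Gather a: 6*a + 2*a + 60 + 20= 8*a + 80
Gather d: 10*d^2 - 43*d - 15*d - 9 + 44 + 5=10*d^2 - 58*d + 40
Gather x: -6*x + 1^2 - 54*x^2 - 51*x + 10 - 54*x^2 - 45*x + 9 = -108*x^2 - 102*x + 20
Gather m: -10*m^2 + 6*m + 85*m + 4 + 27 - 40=-10*m^2 + 91*m - 9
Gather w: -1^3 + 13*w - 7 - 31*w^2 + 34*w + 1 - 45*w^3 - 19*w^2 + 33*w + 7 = -45*w^3 - 50*w^2 + 80*w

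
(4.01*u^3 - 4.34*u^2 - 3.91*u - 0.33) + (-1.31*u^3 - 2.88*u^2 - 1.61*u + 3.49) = 2.7*u^3 - 7.22*u^2 - 5.52*u + 3.16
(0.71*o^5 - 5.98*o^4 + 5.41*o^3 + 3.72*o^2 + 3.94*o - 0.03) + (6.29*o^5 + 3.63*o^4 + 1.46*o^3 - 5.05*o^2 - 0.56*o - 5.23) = 7.0*o^5 - 2.35*o^4 + 6.87*o^3 - 1.33*o^2 + 3.38*o - 5.26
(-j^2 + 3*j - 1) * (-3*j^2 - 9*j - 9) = 3*j^4 - 15*j^2 - 18*j + 9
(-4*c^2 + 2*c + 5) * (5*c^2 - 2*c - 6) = -20*c^4 + 18*c^3 + 45*c^2 - 22*c - 30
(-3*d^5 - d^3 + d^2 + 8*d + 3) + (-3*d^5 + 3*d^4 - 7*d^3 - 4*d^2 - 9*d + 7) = -6*d^5 + 3*d^4 - 8*d^3 - 3*d^2 - d + 10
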